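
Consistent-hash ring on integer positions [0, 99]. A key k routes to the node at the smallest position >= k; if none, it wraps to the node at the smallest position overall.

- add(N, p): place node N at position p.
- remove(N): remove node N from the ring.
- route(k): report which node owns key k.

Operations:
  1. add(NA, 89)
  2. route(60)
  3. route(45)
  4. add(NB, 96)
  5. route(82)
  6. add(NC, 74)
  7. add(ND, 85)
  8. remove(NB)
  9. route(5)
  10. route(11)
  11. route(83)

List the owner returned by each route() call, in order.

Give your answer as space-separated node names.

Op 1: add NA@89 -> ring=[89:NA]
Op 2: route key 60: smallest pos >= 60 is 89 -> NA
Op 3: route key 45: smallest pos >= 45 is 89 -> NA
Op 4: add NB@96 -> ring=[89:NA,96:NB]
Op 5: route key 82: smallest pos >= 82 is 89 -> NA
Op 6: add NC@74 -> ring=[74:NC,89:NA,96:NB]
Op 7: add ND@85 -> ring=[74:NC,85:ND,89:NA,96:NB]
Op 8: remove NB -> ring=[74:NC,85:ND,89:NA]
Op 9: route key 5: smallest pos >= 5 is 74 -> NC
Op 10: route key 11: smallest pos >= 11 is 74 -> NC
Op 11: route key 83: smallest pos >= 83 is 85 -> ND

Answer: NA NA NA NC NC ND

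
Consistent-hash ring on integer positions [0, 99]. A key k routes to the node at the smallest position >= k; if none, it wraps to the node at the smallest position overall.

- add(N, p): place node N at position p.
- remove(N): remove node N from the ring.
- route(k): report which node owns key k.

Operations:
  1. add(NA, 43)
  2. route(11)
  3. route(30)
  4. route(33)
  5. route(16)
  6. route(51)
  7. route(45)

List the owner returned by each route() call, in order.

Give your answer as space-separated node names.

Op 1: add NA@43 -> ring=[43:NA]
Op 2: route key 11: smallest pos >= 11 is 43 -> NA
Op 3: route key 30: smallest pos >= 30 is 43 -> NA
Op 4: route key 33: smallest pos >= 33 is 43 -> NA
Op 5: route key 16: smallest pos >= 16 is 43 -> NA
Op 6: route key 51: none >= 51, wrap to smallest pos 43 -> NA
Op 7: route key 45: none >= 45, wrap to smallest pos 43 -> NA

Answer: NA NA NA NA NA NA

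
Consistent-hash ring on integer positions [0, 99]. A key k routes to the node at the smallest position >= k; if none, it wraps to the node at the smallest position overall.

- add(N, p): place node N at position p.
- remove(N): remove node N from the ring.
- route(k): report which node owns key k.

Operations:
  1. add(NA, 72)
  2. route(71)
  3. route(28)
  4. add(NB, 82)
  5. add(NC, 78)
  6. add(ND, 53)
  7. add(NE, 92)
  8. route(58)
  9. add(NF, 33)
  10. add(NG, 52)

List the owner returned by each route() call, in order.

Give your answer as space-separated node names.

Op 1: add NA@72 -> ring=[72:NA]
Op 2: route key 71: smallest pos >= 71 is 72 -> NA
Op 3: route key 28: smallest pos >= 28 is 72 -> NA
Op 4: add NB@82 -> ring=[72:NA,82:NB]
Op 5: add NC@78 -> ring=[72:NA,78:NC,82:NB]
Op 6: add ND@53 -> ring=[53:ND,72:NA,78:NC,82:NB]
Op 7: add NE@92 -> ring=[53:ND,72:NA,78:NC,82:NB,92:NE]
Op 8: route key 58: smallest pos >= 58 is 72 -> NA
Op 9: add NF@33 -> ring=[33:NF,53:ND,72:NA,78:NC,82:NB,92:NE]
Op 10: add NG@52 -> ring=[33:NF,52:NG,53:ND,72:NA,78:NC,82:NB,92:NE]

Answer: NA NA NA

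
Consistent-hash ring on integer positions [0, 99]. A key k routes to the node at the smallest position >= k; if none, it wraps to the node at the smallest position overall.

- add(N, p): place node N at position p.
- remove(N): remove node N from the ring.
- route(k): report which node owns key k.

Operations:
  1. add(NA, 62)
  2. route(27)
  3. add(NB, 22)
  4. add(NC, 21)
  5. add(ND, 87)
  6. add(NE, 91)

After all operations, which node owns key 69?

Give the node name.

Answer: ND

Derivation:
Op 1: add NA@62 -> ring=[62:NA]
Op 2: route key 27: smallest pos >= 27 is 62 -> NA
Op 3: add NB@22 -> ring=[22:NB,62:NA]
Op 4: add NC@21 -> ring=[21:NC,22:NB,62:NA]
Op 5: add ND@87 -> ring=[21:NC,22:NB,62:NA,87:ND]
Op 6: add NE@91 -> ring=[21:NC,22:NB,62:NA,87:ND,91:NE]
Final route key 69: smallest pos >= 69 is 87 -> ND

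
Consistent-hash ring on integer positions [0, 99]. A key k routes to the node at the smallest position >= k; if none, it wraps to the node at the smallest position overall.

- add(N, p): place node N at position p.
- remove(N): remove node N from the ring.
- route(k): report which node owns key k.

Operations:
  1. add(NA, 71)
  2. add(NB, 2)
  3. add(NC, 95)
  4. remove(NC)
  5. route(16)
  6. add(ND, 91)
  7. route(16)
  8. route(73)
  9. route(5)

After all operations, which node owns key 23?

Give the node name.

Op 1: add NA@71 -> ring=[71:NA]
Op 2: add NB@2 -> ring=[2:NB,71:NA]
Op 3: add NC@95 -> ring=[2:NB,71:NA,95:NC]
Op 4: remove NC -> ring=[2:NB,71:NA]
Op 5: route key 16: smallest pos >= 16 is 71 -> NA
Op 6: add ND@91 -> ring=[2:NB,71:NA,91:ND]
Op 7: route key 16: smallest pos >= 16 is 71 -> NA
Op 8: route key 73: smallest pos >= 73 is 91 -> ND
Op 9: route key 5: smallest pos >= 5 is 71 -> NA
Final route key 23: smallest pos >= 23 is 71 -> NA

Answer: NA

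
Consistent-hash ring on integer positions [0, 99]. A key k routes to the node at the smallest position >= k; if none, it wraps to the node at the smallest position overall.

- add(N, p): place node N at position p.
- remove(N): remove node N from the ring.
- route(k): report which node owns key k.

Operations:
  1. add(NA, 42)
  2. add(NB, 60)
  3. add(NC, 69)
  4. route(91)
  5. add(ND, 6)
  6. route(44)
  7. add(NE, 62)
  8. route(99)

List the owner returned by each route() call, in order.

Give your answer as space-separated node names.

Op 1: add NA@42 -> ring=[42:NA]
Op 2: add NB@60 -> ring=[42:NA,60:NB]
Op 3: add NC@69 -> ring=[42:NA,60:NB,69:NC]
Op 4: route key 91: none >= 91, wrap to smallest pos 42 -> NA
Op 5: add ND@6 -> ring=[6:ND,42:NA,60:NB,69:NC]
Op 6: route key 44: smallest pos >= 44 is 60 -> NB
Op 7: add NE@62 -> ring=[6:ND,42:NA,60:NB,62:NE,69:NC]
Op 8: route key 99: none >= 99, wrap to smallest pos 6 -> ND

Answer: NA NB ND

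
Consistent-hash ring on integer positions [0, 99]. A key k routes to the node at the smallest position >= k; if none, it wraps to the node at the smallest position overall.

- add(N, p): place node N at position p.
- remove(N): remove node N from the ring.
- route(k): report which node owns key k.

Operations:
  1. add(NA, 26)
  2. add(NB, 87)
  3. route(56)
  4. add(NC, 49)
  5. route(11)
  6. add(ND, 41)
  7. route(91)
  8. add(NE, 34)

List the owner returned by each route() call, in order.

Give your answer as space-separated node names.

Answer: NB NA NA

Derivation:
Op 1: add NA@26 -> ring=[26:NA]
Op 2: add NB@87 -> ring=[26:NA,87:NB]
Op 3: route key 56: smallest pos >= 56 is 87 -> NB
Op 4: add NC@49 -> ring=[26:NA,49:NC,87:NB]
Op 5: route key 11: smallest pos >= 11 is 26 -> NA
Op 6: add ND@41 -> ring=[26:NA,41:ND,49:NC,87:NB]
Op 7: route key 91: none >= 91, wrap to smallest pos 26 -> NA
Op 8: add NE@34 -> ring=[26:NA,34:NE,41:ND,49:NC,87:NB]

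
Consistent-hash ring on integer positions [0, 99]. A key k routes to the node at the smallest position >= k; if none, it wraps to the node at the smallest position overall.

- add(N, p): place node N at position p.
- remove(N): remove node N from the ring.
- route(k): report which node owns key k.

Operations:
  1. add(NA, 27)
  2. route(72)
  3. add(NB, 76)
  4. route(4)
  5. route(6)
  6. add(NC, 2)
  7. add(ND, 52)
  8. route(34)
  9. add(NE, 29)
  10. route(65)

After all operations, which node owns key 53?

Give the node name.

Op 1: add NA@27 -> ring=[27:NA]
Op 2: route key 72: none >= 72, wrap to smallest pos 27 -> NA
Op 3: add NB@76 -> ring=[27:NA,76:NB]
Op 4: route key 4: smallest pos >= 4 is 27 -> NA
Op 5: route key 6: smallest pos >= 6 is 27 -> NA
Op 6: add NC@2 -> ring=[2:NC,27:NA,76:NB]
Op 7: add ND@52 -> ring=[2:NC,27:NA,52:ND,76:NB]
Op 8: route key 34: smallest pos >= 34 is 52 -> ND
Op 9: add NE@29 -> ring=[2:NC,27:NA,29:NE,52:ND,76:NB]
Op 10: route key 65: smallest pos >= 65 is 76 -> NB
Final route key 53: smallest pos >= 53 is 76 -> NB

Answer: NB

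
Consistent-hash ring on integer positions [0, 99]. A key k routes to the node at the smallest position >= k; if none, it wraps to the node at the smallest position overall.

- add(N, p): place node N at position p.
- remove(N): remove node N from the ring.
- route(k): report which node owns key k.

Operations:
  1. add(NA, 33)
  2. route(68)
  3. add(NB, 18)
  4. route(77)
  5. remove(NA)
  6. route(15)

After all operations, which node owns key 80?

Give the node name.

Answer: NB

Derivation:
Op 1: add NA@33 -> ring=[33:NA]
Op 2: route key 68: none >= 68, wrap to smallest pos 33 -> NA
Op 3: add NB@18 -> ring=[18:NB,33:NA]
Op 4: route key 77: none >= 77, wrap to smallest pos 18 -> NB
Op 5: remove NA -> ring=[18:NB]
Op 6: route key 15: smallest pos >= 15 is 18 -> NB
Final route key 80: none >= 80, wrap to smallest pos 18 -> NB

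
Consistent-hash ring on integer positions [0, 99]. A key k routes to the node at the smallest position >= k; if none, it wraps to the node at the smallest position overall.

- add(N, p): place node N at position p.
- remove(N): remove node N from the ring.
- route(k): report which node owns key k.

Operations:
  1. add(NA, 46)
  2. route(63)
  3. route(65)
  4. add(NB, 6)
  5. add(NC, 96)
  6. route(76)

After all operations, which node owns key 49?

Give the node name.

Op 1: add NA@46 -> ring=[46:NA]
Op 2: route key 63: none >= 63, wrap to smallest pos 46 -> NA
Op 3: route key 65: none >= 65, wrap to smallest pos 46 -> NA
Op 4: add NB@6 -> ring=[6:NB,46:NA]
Op 5: add NC@96 -> ring=[6:NB,46:NA,96:NC]
Op 6: route key 76: smallest pos >= 76 is 96 -> NC
Final route key 49: smallest pos >= 49 is 96 -> NC

Answer: NC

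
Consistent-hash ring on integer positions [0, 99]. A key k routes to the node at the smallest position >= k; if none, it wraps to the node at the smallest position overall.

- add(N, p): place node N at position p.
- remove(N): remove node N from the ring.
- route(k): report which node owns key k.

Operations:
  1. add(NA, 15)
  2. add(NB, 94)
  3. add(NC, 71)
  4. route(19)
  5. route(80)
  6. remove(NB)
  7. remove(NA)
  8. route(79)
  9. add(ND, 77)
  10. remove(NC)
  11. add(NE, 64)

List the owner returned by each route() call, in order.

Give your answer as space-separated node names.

Answer: NC NB NC

Derivation:
Op 1: add NA@15 -> ring=[15:NA]
Op 2: add NB@94 -> ring=[15:NA,94:NB]
Op 3: add NC@71 -> ring=[15:NA,71:NC,94:NB]
Op 4: route key 19: smallest pos >= 19 is 71 -> NC
Op 5: route key 80: smallest pos >= 80 is 94 -> NB
Op 6: remove NB -> ring=[15:NA,71:NC]
Op 7: remove NA -> ring=[71:NC]
Op 8: route key 79: none >= 79, wrap to smallest pos 71 -> NC
Op 9: add ND@77 -> ring=[71:NC,77:ND]
Op 10: remove NC -> ring=[77:ND]
Op 11: add NE@64 -> ring=[64:NE,77:ND]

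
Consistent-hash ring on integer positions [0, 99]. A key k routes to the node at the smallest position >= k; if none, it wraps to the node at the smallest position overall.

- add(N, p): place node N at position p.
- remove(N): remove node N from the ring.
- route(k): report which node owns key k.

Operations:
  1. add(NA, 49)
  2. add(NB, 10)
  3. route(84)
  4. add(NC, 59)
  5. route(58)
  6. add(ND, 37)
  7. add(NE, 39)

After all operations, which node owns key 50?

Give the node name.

Op 1: add NA@49 -> ring=[49:NA]
Op 2: add NB@10 -> ring=[10:NB,49:NA]
Op 3: route key 84: none >= 84, wrap to smallest pos 10 -> NB
Op 4: add NC@59 -> ring=[10:NB,49:NA,59:NC]
Op 5: route key 58: smallest pos >= 58 is 59 -> NC
Op 6: add ND@37 -> ring=[10:NB,37:ND,49:NA,59:NC]
Op 7: add NE@39 -> ring=[10:NB,37:ND,39:NE,49:NA,59:NC]
Final route key 50: smallest pos >= 50 is 59 -> NC

Answer: NC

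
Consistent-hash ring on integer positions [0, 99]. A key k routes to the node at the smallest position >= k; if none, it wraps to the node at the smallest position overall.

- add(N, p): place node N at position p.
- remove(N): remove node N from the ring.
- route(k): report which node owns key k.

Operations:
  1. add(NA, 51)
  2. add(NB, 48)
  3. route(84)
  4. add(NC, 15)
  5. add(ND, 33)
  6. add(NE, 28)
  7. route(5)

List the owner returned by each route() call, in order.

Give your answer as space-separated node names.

Answer: NB NC

Derivation:
Op 1: add NA@51 -> ring=[51:NA]
Op 2: add NB@48 -> ring=[48:NB,51:NA]
Op 3: route key 84: none >= 84, wrap to smallest pos 48 -> NB
Op 4: add NC@15 -> ring=[15:NC,48:NB,51:NA]
Op 5: add ND@33 -> ring=[15:NC,33:ND,48:NB,51:NA]
Op 6: add NE@28 -> ring=[15:NC,28:NE,33:ND,48:NB,51:NA]
Op 7: route key 5: smallest pos >= 5 is 15 -> NC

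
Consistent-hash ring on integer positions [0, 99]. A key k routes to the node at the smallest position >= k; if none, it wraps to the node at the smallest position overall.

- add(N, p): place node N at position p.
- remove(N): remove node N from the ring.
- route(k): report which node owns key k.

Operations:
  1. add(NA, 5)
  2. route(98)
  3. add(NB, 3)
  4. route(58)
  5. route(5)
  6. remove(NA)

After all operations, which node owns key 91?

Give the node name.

Op 1: add NA@5 -> ring=[5:NA]
Op 2: route key 98: none >= 98, wrap to smallest pos 5 -> NA
Op 3: add NB@3 -> ring=[3:NB,5:NA]
Op 4: route key 58: none >= 58, wrap to smallest pos 3 -> NB
Op 5: route key 5: smallest pos >= 5 is 5 -> NA
Op 6: remove NA -> ring=[3:NB]
Final route key 91: none >= 91, wrap to smallest pos 3 -> NB

Answer: NB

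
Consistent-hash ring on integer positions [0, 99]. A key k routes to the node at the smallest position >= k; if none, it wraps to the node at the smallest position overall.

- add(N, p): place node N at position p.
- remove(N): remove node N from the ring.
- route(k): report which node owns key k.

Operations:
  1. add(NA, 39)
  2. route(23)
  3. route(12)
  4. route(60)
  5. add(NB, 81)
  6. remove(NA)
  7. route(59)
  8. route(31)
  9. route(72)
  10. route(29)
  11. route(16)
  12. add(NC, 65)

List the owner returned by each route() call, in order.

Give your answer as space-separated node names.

Op 1: add NA@39 -> ring=[39:NA]
Op 2: route key 23: smallest pos >= 23 is 39 -> NA
Op 3: route key 12: smallest pos >= 12 is 39 -> NA
Op 4: route key 60: none >= 60, wrap to smallest pos 39 -> NA
Op 5: add NB@81 -> ring=[39:NA,81:NB]
Op 6: remove NA -> ring=[81:NB]
Op 7: route key 59: smallest pos >= 59 is 81 -> NB
Op 8: route key 31: smallest pos >= 31 is 81 -> NB
Op 9: route key 72: smallest pos >= 72 is 81 -> NB
Op 10: route key 29: smallest pos >= 29 is 81 -> NB
Op 11: route key 16: smallest pos >= 16 is 81 -> NB
Op 12: add NC@65 -> ring=[65:NC,81:NB]

Answer: NA NA NA NB NB NB NB NB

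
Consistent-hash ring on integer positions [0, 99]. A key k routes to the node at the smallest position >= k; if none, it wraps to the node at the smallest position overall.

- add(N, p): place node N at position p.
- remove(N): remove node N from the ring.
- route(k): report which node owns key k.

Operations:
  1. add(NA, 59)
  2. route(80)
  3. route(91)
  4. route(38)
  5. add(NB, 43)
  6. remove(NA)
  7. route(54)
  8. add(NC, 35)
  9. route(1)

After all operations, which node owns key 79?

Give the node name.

Answer: NC

Derivation:
Op 1: add NA@59 -> ring=[59:NA]
Op 2: route key 80: none >= 80, wrap to smallest pos 59 -> NA
Op 3: route key 91: none >= 91, wrap to smallest pos 59 -> NA
Op 4: route key 38: smallest pos >= 38 is 59 -> NA
Op 5: add NB@43 -> ring=[43:NB,59:NA]
Op 6: remove NA -> ring=[43:NB]
Op 7: route key 54: none >= 54, wrap to smallest pos 43 -> NB
Op 8: add NC@35 -> ring=[35:NC,43:NB]
Op 9: route key 1: smallest pos >= 1 is 35 -> NC
Final route key 79: none >= 79, wrap to smallest pos 35 -> NC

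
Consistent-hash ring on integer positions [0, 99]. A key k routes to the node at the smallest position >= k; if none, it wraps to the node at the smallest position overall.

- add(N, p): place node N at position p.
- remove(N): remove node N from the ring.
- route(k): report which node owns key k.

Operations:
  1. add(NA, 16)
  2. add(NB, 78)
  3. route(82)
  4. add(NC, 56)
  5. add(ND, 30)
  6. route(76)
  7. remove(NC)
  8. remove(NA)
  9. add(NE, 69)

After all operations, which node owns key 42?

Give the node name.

Op 1: add NA@16 -> ring=[16:NA]
Op 2: add NB@78 -> ring=[16:NA,78:NB]
Op 3: route key 82: none >= 82, wrap to smallest pos 16 -> NA
Op 4: add NC@56 -> ring=[16:NA,56:NC,78:NB]
Op 5: add ND@30 -> ring=[16:NA,30:ND,56:NC,78:NB]
Op 6: route key 76: smallest pos >= 76 is 78 -> NB
Op 7: remove NC -> ring=[16:NA,30:ND,78:NB]
Op 8: remove NA -> ring=[30:ND,78:NB]
Op 9: add NE@69 -> ring=[30:ND,69:NE,78:NB]
Final route key 42: smallest pos >= 42 is 69 -> NE

Answer: NE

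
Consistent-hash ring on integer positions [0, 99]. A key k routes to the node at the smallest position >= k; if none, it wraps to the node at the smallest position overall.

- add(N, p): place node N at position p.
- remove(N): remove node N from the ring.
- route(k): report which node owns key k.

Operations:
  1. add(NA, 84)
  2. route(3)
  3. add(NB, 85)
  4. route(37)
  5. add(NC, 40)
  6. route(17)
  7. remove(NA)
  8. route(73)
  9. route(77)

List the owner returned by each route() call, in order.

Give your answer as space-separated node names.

Answer: NA NA NC NB NB

Derivation:
Op 1: add NA@84 -> ring=[84:NA]
Op 2: route key 3: smallest pos >= 3 is 84 -> NA
Op 3: add NB@85 -> ring=[84:NA,85:NB]
Op 4: route key 37: smallest pos >= 37 is 84 -> NA
Op 5: add NC@40 -> ring=[40:NC,84:NA,85:NB]
Op 6: route key 17: smallest pos >= 17 is 40 -> NC
Op 7: remove NA -> ring=[40:NC,85:NB]
Op 8: route key 73: smallest pos >= 73 is 85 -> NB
Op 9: route key 77: smallest pos >= 77 is 85 -> NB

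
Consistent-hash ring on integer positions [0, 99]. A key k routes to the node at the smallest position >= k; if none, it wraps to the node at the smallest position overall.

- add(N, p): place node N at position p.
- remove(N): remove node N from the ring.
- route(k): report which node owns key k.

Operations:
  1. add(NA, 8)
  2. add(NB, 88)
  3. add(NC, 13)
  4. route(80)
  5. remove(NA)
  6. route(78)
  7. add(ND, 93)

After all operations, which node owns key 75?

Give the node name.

Op 1: add NA@8 -> ring=[8:NA]
Op 2: add NB@88 -> ring=[8:NA,88:NB]
Op 3: add NC@13 -> ring=[8:NA,13:NC,88:NB]
Op 4: route key 80: smallest pos >= 80 is 88 -> NB
Op 5: remove NA -> ring=[13:NC,88:NB]
Op 6: route key 78: smallest pos >= 78 is 88 -> NB
Op 7: add ND@93 -> ring=[13:NC,88:NB,93:ND]
Final route key 75: smallest pos >= 75 is 88 -> NB

Answer: NB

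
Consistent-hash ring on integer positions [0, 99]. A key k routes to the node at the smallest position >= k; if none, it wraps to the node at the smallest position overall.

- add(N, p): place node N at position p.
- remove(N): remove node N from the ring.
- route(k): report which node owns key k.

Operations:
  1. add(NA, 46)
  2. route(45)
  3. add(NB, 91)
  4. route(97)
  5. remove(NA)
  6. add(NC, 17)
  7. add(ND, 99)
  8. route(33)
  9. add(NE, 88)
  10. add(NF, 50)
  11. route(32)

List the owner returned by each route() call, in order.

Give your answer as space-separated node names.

Op 1: add NA@46 -> ring=[46:NA]
Op 2: route key 45: smallest pos >= 45 is 46 -> NA
Op 3: add NB@91 -> ring=[46:NA,91:NB]
Op 4: route key 97: none >= 97, wrap to smallest pos 46 -> NA
Op 5: remove NA -> ring=[91:NB]
Op 6: add NC@17 -> ring=[17:NC,91:NB]
Op 7: add ND@99 -> ring=[17:NC,91:NB,99:ND]
Op 8: route key 33: smallest pos >= 33 is 91 -> NB
Op 9: add NE@88 -> ring=[17:NC,88:NE,91:NB,99:ND]
Op 10: add NF@50 -> ring=[17:NC,50:NF,88:NE,91:NB,99:ND]
Op 11: route key 32: smallest pos >= 32 is 50 -> NF

Answer: NA NA NB NF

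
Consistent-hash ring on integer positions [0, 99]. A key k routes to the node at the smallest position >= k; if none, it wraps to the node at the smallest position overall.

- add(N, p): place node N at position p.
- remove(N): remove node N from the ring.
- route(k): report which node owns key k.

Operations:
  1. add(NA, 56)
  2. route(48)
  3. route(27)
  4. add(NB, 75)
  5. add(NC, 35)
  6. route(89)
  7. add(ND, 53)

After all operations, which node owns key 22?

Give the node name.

Op 1: add NA@56 -> ring=[56:NA]
Op 2: route key 48: smallest pos >= 48 is 56 -> NA
Op 3: route key 27: smallest pos >= 27 is 56 -> NA
Op 4: add NB@75 -> ring=[56:NA,75:NB]
Op 5: add NC@35 -> ring=[35:NC,56:NA,75:NB]
Op 6: route key 89: none >= 89, wrap to smallest pos 35 -> NC
Op 7: add ND@53 -> ring=[35:NC,53:ND,56:NA,75:NB]
Final route key 22: smallest pos >= 22 is 35 -> NC

Answer: NC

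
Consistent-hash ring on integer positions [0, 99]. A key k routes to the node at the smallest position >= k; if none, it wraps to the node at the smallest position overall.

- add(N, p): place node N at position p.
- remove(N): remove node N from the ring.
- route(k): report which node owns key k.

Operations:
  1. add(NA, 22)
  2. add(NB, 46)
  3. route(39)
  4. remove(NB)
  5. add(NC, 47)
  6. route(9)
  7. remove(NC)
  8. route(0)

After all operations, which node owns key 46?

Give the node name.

Op 1: add NA@22 -> ring=[22:NA]
Op 2: add NB@46 -> ring=[22:NA,46:NB]
Op 3: route key 39: smallest pos >= 39 is 46 -> NB
Op 4: remove NB -> ring=[22:NA]
Op 5: add NC@47 -> ring=[22:NA,47:NC]
Op 6: route key 9: smallest pos >= 9 is 22 -> NA
Op 7: remove NC -> ring=[22:NA]
Op 8: route key 0: smallest pos >= 0 is 22 -> NA
Final route key 46: none >= 46, wrap to smallest pos 22 -> NA

Answer: NA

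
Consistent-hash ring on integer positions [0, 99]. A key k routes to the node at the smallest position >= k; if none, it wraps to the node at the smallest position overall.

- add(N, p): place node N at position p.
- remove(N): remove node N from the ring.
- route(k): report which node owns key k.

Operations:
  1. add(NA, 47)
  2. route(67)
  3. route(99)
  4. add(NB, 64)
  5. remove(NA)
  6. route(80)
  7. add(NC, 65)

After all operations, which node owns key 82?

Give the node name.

Op 1: add NA@47 -> ring=[47:NA]
Op 2: route key 67: none >= 67, wrap to smallest pos 47 -> NA
Op 3: route key 99: none >= 99, wrap to smallest pos 47 -> NA
Op 4: add NB@64 -> ring=[47:NA,64:NB]
Op 5: remove NA -> ring=[64:NB]
Op 6: route key 80: none >= 80, wrap to smallest pos 64 -> NB
Op 7: add NC@65 -> ring=[64:NB,65:NC]
Final route key 82: none >= 82, wrap to smallest pos 64 -> NB

Answer: NB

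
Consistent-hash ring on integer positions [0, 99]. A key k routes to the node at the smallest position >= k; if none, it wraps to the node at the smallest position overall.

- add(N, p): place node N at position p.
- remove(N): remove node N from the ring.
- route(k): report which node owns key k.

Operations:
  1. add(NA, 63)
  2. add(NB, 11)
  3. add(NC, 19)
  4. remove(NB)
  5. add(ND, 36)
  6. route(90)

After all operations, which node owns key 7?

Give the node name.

Op 1: add NA@63 -> ring=[63:NA]
Op 2: add NB@11 -> ring=[11:NB,63:NA]
Op 3: add NC@19 -> ring=[11:NB,19:NC,63:NA]
Op 4: remove NB -> ring=[19:NC,63:NA]
Op 5: add ND@36 -> ring=[19:NC,36:ND,63:NA]
Op 6: route key 90: none >= 90, wrap to smallest pos 19 -> NC
Final route key 7: smallest pos >= 7 is 19 -> NC

Answer: NC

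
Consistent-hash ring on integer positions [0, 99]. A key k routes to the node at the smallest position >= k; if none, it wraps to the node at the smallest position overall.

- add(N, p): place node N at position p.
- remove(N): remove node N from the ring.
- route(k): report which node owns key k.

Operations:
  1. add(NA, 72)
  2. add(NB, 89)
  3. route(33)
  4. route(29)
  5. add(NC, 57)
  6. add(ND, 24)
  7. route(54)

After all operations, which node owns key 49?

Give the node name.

Answer: NC

Derivation:
Op 1: add NA@72 -> ring=[72:NA]
Op 2: add NB@89 -> ring=[72:NA,89:NB]
Op 3: route key 33: smallest pos >= 33 is 72 -> NA
Op 4: route key 29: smallest pos >= 29 is 72 -> NA
Op 5: add NC@57 -> ring=[57:NC,72:NA,89:NB]
Op 6: add ND@24 -> ring=[24:ND,57:NC,72:NA,89:NB]
Op 7: route key 54: smallest pos >= 54 is 57 -> NC
Final route key 49: smallest pos >= 49 is 57 -> NC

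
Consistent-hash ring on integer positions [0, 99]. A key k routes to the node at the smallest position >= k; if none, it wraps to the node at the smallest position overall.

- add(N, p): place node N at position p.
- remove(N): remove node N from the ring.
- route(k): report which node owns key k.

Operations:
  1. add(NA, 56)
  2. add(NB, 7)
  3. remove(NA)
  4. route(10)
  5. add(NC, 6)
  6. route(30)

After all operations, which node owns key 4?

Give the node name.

Op 1: add NA@56 -> ring=[56:NA]
Op 2: add NB@7 -> ring=[7:NB,56:NA]
Op 3: remove NA -> ring=[7:NB]
Op 4: route key 10: none >= 10, wrap to smallest pos 7 -> NB
Op 5: add NC@6 -> ring=[6:NC,7:NB]
Op 6: route key 30: none >= 30, wrap to smallest pos 6 -> NC
Final route key 4: smallest pos >= 4 is 6 -> NC

Answer: NC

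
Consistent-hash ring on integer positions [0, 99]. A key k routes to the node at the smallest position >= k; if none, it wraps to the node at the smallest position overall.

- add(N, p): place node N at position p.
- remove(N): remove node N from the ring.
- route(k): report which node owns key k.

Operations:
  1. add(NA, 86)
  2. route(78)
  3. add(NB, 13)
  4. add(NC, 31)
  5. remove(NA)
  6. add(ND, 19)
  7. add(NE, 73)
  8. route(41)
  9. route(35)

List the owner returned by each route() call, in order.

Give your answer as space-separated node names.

Answer: NA NE NE

Derivation:
Op 1: add NA@86 -> ring=[86:NA]
Op 2: route key 78: smallest pos >= 78 is 86 -> NA
Op 3: add NB@13 -> ring=[13:NB,86:NA]
Op 4: add NC@31 -> ring=[13:NB,31:NC,86:NA]
Op 5: remove NA -> ring=[13:NB,31:NC]
Op 6: add ND@19 -> ring=[13:NB,19:ND,31:NC]
Op 7: add NE@73 -> ring=[13:NB,19:ND,31:NC,73:NE]
Op 8: route key 41: smallest pos >= 41 is 73 -> NE
Op 9: route key 35: smallest pos >= 35 is 73 -> NE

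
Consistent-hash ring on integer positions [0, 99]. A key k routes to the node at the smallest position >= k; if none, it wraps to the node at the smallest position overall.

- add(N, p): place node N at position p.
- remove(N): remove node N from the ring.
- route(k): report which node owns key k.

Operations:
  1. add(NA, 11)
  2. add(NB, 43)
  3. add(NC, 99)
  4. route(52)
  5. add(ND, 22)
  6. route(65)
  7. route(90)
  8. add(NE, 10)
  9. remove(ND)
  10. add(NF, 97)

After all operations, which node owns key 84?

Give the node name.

Answer: NF

Derivation:
Op 1: add NA@11 -> ring=[11:NA]
Op 2: add NB@43 -> ring=[11:NA,43:NB]
Op 3: add NC@99 -> ring=[11:NA,43:NB,99:NC]
Op 4: route key 52: smallest pos >= 52 is 99 -> NC
Op 5: add ND@22 -> ring=[11:NA,22:ND,43:NB,99:NC]
Op 6: route key 65: smallest pos >= 65 is 99 -> NC
Op 7: route key 90: smallest pos >= 90 is 99 -> NC
Op 8: add NE@10 -> ring=[10:NE,11:NA,22:ND,43:NB,99:NC]
Op 9: remove ND -> ring=[10:NE,11:NA,43:NB,99:NC]
Op 10: add NF@97 -> ring=[10:NE,11:NA,43:NB,97:NF,99:NC]
Final route key 84: smallest pos >= 84 is 97 -> NF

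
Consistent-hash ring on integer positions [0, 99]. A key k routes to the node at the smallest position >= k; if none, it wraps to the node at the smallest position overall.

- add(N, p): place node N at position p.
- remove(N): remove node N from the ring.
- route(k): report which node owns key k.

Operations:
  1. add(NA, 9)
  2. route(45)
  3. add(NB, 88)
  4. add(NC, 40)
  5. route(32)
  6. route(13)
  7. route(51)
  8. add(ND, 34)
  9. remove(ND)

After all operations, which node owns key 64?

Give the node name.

Answer: NB

Derivation:
Op 1: add NA@9 -> ring=[9:NA]
Op 2: route key 45: none >= 45, wrap to smallest pos 9 -> NA
Op 3: add NB@88 -> ring=[9:NA,88:NB]
Op 4: add NC@40 -> ring=[9:NA,40:NC,88:NB]
Op 5: route key 32: smallest pos >= 32 is 40 -> NC
Op 6: route key 13: smallest pos >= 13 is 40 -> NC
Op 7: route key 51: smallest pos >= 51 is 88 -> NB
Op 8: add ND@34 -> ring=[9:NA,34:ND,40:NC,88:NB]
Op 9: remove ND -> ring=[9:NA,40:NC,88:NB]
Final route key 64: smallest pos >= 64 is 88 -> NB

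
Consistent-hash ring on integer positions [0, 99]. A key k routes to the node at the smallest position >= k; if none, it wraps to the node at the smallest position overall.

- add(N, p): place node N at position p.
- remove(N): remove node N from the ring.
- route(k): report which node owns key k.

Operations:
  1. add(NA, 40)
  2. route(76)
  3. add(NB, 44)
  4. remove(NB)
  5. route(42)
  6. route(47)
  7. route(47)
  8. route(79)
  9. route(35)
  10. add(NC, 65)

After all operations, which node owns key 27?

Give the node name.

Op 1: add NA@40 -> ring=[40:NA]
Op 2: route key 76: none >= 76, wrap to smallest pos 40 -> NA
Op 3: add NB@44 -> ring=[40:NA,44:NB]
Op 4: remove NB -> ring=[40:NA]
Op 5: route key 42: none >= 42, wrap to smallest pos 40 -> NA
Op 6: route key 47: none >= 47, wrap to smallest pos 40 -> NA
Op 7: route key 47: none >= 47, wrap to smallest pos 40 -> NA
Op 8: route key 79: none >= 79, wrap to smallest pos 40 -> NA
Op 9: route key 35: smallest pos >= 35 is 40 -> NA
Op 10: add NC@65 -> ring=[40:NA,65:NC]
Final route key 27: smallest pos >= 27 is 40 -> NA

Answer: NA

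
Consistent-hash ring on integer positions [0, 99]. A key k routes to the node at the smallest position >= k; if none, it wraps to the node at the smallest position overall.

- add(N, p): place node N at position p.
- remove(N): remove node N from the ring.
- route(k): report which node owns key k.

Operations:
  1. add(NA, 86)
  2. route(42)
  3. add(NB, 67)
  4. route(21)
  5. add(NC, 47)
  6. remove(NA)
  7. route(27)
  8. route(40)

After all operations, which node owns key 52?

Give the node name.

Op 1: add NA@86 -> ring=[86:NA]
Op 2: route key 42: smallest pos >= 42 is 86 -> NA
Op 3: add NB@67 -> ring=[67:NB,86:NA]
Op 4: route key 21: smallest pos >= 21 is 67 -> NB
Op 5: add NC@47 -> ring=[47:NC,67:NB,86:NA]
Op 6: remove NA -> ring=[47:NC,67:NB]
Op 7: route key 27: smallest pos >= 27 is 47 -> NC
Op 8: route key 40: smallest pos >= 40 is 47 -> NC
Final route key 52: smallest pos >= 52 is 67 -> NB

Answer: NB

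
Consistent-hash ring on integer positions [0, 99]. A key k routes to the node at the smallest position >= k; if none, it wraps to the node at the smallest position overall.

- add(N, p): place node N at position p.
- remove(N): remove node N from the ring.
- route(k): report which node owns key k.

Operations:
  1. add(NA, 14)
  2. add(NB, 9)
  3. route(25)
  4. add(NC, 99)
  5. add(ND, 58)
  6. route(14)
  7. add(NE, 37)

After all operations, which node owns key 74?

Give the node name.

Answer: NC

Derivation:
Op 1: add NA@14 -> ring=[14:NA]
Op 2: add NB@9 -> ring=[9:NB,14:NA]
Op 3: route key 25: none >= 25, wrap to smallest pos 9 -> NB
Op 4: add NC@99 -> ring=[9:NB,14:NA,99:NC]
Op 5: add ND@58 -> ring=[9:NB,14:NA,58:ND,99:NC]
Op 6: route key 14: smallest pos >= 14 is 14 -> NA
Op 7: add NE@37 -> ring=[9:NB,14:NA,37:NE,58:ND,99:NC]
Final route key 74: smallest pos >= 74 is 99 -> NC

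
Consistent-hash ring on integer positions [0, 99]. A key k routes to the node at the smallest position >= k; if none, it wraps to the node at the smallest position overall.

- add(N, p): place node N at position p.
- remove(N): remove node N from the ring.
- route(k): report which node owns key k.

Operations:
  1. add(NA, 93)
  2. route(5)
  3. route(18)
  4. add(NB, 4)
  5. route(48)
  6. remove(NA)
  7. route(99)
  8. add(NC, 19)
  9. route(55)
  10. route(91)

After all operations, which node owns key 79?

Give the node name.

Answer: NB

Derivation:
Op 1: add NA@93 -> ring=[93:NA]
Op 2: route key 5: smallest pos >= 5 is 93 -> NA
Op 3: route key 18: smallest pos >= 18 is 93 -> NA
Op 4: add NB@4 -> ring=[4:NB,93:NA]
Op 5: route key 48: smallest pos >= 48 is 93 -> NA
Op 6: remove NA -> ring=[4:NB]
Op 7: route key 99: none >= 99, wrap to smallest pos 4 -> NB
Op 8: add NC@19 -> ring=[4:NB,19:NC]
Op 9: route key 55: none >= 55, wrap to smallest pos 4 -> NB
Op 10: route key 91: none >= 91, wrap to smallest pos 4 -> NB
Final route key 79: none >= 79, wrap to smallest pos 4 -> NB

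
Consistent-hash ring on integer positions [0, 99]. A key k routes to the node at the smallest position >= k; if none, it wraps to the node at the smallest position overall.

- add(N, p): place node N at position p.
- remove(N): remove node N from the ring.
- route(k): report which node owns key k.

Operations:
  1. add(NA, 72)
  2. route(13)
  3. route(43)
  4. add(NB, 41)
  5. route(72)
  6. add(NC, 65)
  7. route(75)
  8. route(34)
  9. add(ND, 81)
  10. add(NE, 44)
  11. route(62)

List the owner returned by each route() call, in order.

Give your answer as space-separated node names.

Answer: NA NA NA NB NB NC

Derivation:
Op 1: add NA@72 -> ring=[72:NA]
Op 2: route key 13: smallest pos >= 13 is 72 -> NA
Op 3: route key 43: smallest pos >= 43 is 72 -> NA
Op 4: add NB@41 -> ring=[41:NB,72:NA]
Op 5: route key 72: smallest pos >= 72 is 72 -> NA
Op 6: add NC@65 -> ring=[41:NB,65:NC,72:NA]
Op 7: route key 75: none >= 75, wrap to smallest pos 41 -> NB
Op 8: route key 34: smallest pos >= 34 is 41 -> NB
Op 9: add ND@81 -> ring=[41:NB,65:NC,72:NA,81:ND]
Op 10: add NE@44 -> ring=[41:NB,44:NE,65:NC,72:NA,81:ND]
Op 11: route key 62: smallest pos >= 62 is 65 -> NC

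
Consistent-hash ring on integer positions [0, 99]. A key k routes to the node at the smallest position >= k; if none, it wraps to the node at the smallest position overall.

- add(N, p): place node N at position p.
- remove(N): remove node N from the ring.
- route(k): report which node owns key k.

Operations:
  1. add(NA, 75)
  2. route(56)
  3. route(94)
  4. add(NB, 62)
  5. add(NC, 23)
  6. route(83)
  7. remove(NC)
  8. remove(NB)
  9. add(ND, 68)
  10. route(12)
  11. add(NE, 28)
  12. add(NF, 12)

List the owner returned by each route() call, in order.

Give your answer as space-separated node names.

Answer: NA NA NC ND

Derivation:
Op 1: add NA@75 -> ring=[75:NA]
Op 2: route key 56: smallest pos >= 56 is 75 -> NA
Op 3: route key 94: none >= 94, wrap to smallest pos 75 -> NA
Op 4: add NB@62 -> ring=[62:NB,75:NA]
Op 5: add NC@23 -> ring=[23:NC,62:NB,75:NA]
Op 6: route key 83: none >= 83, wrap to smallest pos 23 -> NC
Op 7: remove NC -> ring=[62:NB,75:NA]
Op 8: remove NB -> ring=[75:NA]
Op 9: add ND@68 -> ring=[68:ND,75:NA]
Op 10: route key 12: smallest pos >= 12 is 68 -> ND
Op 11: add NE@28 -> ring=[28:NE,68:ND,75:NA]
Op 12: add NF@12 -> ring=[12:NF,28:NE,68:ND,75:NA]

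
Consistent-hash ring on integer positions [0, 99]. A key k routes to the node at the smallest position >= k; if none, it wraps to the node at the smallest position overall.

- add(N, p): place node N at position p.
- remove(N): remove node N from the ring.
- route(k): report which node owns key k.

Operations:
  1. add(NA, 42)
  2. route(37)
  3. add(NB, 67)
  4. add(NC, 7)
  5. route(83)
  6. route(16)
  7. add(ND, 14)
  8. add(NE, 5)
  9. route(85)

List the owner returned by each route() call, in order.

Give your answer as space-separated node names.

Answer: NA NC NA NE

Derivation:
Op 1: add NA@42 -> ring=[42:NA]
Op 2: route key 37: smallest pos >= 37 is 42 -> NA
Op 3: add NB@67 -> ring=[42:NA,67:NB]
Op 4: add NC@7 -> ring=[7:NC,42:NA,67:NB]
Op 5: route key 83: none >= 83, wrap to smallest pos 7 -> NC
Op 6: route key 16: smallest pos >= 16 is 42 -> NA
Op 7: add ND@14 -> ring=[7:NC,14:ND,42:NA,67:NB]
Op 8: add NE@5 -> ring=[5:NE,7:NC,14:ND,42:NA,67:NB]
Op 9: route key 85: none >= 85, wrap to smallest pos 5 -> NE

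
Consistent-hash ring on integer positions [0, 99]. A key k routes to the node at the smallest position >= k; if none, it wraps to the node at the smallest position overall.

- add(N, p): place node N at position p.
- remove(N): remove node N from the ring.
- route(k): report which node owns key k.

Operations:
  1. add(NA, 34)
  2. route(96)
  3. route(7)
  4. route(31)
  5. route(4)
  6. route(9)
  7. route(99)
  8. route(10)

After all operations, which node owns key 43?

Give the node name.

Answer: NA

Derivation:
Op 1: add NA@34 -> ring=[34:NA]
Op 2: route key 96: none >= 96, wrap to smallest pos 34 -> NA
Op 3: route key 7: smallest pos >= 7 is 34 -> NA
Op 4: route key 31: smallest pos >= 31 is 34 -> NA
Op 5: route key 4: smallest pos >= 4 is 34 -> NA
Op 6: route key 9: smallest pos >= 9 is 34 -> NA
Op 7: route key 99: none >= 99, wrap to smallest pos 34 -> NA
Op 8: route key 10: smallest pos >= 10 is 34 -> NA
Final route key 43: none >= 43, wrap to smallest pos 34 -> NA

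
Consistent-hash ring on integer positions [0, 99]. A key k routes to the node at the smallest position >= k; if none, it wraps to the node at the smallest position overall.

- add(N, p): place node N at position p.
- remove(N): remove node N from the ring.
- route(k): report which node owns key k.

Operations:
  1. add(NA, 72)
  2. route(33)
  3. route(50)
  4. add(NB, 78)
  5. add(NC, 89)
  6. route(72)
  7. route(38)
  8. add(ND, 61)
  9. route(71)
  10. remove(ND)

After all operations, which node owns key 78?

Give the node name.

Op 1: add NA@72 -> ring=[72:NA]
Op 2: route key 33: smallest pos >= 33 is 72 -> NA
Op 3: route key 50: smallest pos >= 50 is 72 -> NA
Op 4: add NB@78 -> ring=[72:NA,78:NB]
Op 5: add NC@89 -> ring=[72:NA,78:NB,89:NC]
Op 6: route key 72: smallest pos >= 72 is 72 -> NA
Op 7: route key 38: smallest pos >= 38 is 72 -> NA
Op 8: add ND@61 -> ring=[61:ND,72:NA,78:NB,89:NC]
Op 9: route key 71: smallest pos >= 71 is 72 -> NA
Op 10: remove ND -> ring=[72:NA,78:NB,89:NC]
Final route key 78: smallest pos >= 78 is 78 -> NB

Answer: NB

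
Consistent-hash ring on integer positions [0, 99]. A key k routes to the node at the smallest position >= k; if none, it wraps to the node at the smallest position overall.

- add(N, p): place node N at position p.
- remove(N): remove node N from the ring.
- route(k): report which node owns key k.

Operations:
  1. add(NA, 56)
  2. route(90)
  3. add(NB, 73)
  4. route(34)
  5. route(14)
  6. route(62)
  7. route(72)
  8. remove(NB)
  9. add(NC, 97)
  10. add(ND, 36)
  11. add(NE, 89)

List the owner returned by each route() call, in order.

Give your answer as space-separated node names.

Op 1: add NA@56 -> ring=[56:NA]
Op 2: route key 90: none >= 90, wrap to smallest pos 56 -> NA
Op 3: add NB@73 -> ring=[56:NA,73:NB]
Op 4: route key 34: smallest pos >= 34 is 56 -> NA
Op 5: route key 14: smallest pos >= 14 is 56 -> NA
Op 6: route key 62: smallest pos >= 62 is 73 -> NB
Op 7: route key 72: smallest pos >= 72 is 73 -> NB
Op 8: remove NB -> ring=[56:NA]
Op 9: add NC@97 -> ring=[56:NA,97:NC]
Op 10: add ND@36 -> ring=[36:ND,56:NA,97:NC]
Op 11: add NE@89 -> ring=[36:ND,56:NA,89:NE,97:NC]

Answer: NA NA NA NB NB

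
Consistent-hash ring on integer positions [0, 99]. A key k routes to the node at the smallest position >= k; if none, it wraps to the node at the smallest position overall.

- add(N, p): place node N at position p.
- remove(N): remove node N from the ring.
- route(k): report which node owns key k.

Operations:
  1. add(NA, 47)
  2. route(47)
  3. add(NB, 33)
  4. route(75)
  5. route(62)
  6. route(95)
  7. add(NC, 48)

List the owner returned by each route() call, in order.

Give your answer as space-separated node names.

Op 1: add NA@47 -> ring=[47:NA]
Op 2: route key 47: smallest pos >= 47 is 47 -> NA
Op 3: add NB@33 -> ring=[33:NB,47:NA]
Op 4: route key 75: none >= 75, wrap to smallest pos 33 -> NB
Op 5: route key 62: none >= 62, wrap to smallest pos 33 -> NB
Op 6: route key 95: none >= 95, wrap to smallest pos 33 -> NB
Op 7: add NC@48 -> ring=[33:NB,47:NA,48:NC]

Answer: NA NB NB NB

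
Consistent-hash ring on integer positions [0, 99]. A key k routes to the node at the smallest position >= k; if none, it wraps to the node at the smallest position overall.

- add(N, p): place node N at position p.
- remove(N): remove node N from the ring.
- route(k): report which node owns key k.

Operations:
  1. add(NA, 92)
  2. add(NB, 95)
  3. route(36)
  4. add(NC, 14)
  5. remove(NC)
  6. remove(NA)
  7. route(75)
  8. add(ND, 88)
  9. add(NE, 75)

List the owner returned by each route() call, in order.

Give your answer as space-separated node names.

Op 1: add NA@92 -> ring=[92:NA]
Op 2: add NB@95 -> ring=[92:NA,95:NB]
Op 3: route key 36: smallest pos >= 36 is 92 -> NA
Op 4: add NC@14 -> ring=[14:NC,92:NA,95:NB]
Op 5: remove NC -> ring=[92:NA,95:NB]
Op 6: remove NA -> ring=[95:NB]
Op 7: route key 75: smallest pos >= 75 is 95 -> NB
Op 8: add ND@88 -> ring=[88:ND,95:NB]
Op 9: add NE@75 -> ring=[75:NE,88:ND,95:NB]

Answer: NA NB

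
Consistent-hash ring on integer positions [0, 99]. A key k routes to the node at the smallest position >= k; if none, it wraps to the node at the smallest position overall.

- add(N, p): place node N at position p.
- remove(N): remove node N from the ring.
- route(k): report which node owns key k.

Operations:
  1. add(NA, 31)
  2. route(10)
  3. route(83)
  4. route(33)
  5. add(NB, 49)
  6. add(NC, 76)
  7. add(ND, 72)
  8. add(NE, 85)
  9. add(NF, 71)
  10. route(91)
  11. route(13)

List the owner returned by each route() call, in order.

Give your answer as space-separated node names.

Answer: NA NA NA NA NA

Derivation:
Op 1: add NA@31 -> ring=[31:NA]
Op 2: route key 10: smallest pos >= 10 is 31 -> NA
Op 3: route key 83: none >= 83, wrap to smallest pos 31 -> NA
Op 4: route key 33: none >= 33, wrap to smallest pos 31 -> NA
Op 5: add NB@49 -> ring=[31:NA,49:NB]
Op 6: add NC@76 -> ring=[31:NA,49:NB,76:NC]
Op 7: add ND@72 -> ring=[31:NA,49:NB,72:ND,76:NC]
Op 8: add NE@85 -> ring=[31:NA,49:NB,72:ND,76:NC,85:NE]
Op 9: add NF@71 -> ring=[31:NA,49:NB,71:NF,72:ND,76:NC,85:NE]
Op 10: route key 91: none >= 91, wrap to smallest pos 31 -> NA
Op 11: route key 13: smallest pos >= 13 is 31 -> NA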